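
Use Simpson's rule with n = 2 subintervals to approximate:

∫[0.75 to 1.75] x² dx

f(x) = x²
a = 0.75, b = 1.75, n = 2
h = (b - a)/n = 0.500000

Simpson's rule: (h/3)[f(x₀) + 4f(x₁) + 2f(x₂) + ... + f(xₙ)]

x_0 = 0.7500, f(x_0) = 0.562500, coefficient = 1
x_1 = 1.2500, f(x_1) = 1.562500, coefficient = 4
x_2 = 1.7500, f(x_2) = 3.062500, coefficient = 1

I ≈ (0.500000/3) × 9.875000 = 1.645833
Exact value: 1.645833
Error: 0.000000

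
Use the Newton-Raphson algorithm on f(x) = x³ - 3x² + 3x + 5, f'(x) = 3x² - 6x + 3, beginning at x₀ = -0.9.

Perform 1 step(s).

f(x) = x³ - 3x² + 3x + 5
f'(x) = 3x² - 6x + 3
x₀ = -0.9

Newton-Raphson formula: x_{n+1} = x_n - f(x_n)/f'(x_n)

Iteration 1:
  f(-0.900000) = -0.859000
  f'(-0.900000) = 10.830000
  x_1 = -0.900000 - (-0.859000)/10.830000 = -0.820683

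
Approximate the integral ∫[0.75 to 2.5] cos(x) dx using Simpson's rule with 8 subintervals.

f(x) = cos(x)
a = 0.75, b = 2.5, n = 8
h = (b - a)/n = 0.218750

Simpson's rule: (h/3)[f(x₀) + 4f(x₁) + 2f(x₂) + ... + f(xₙ)]

x_0 = 0.7500, f(x_0) = 0.731689, coefficient = 1
x_1 = 0.9688, f(x_1) = 0.566330, coefficient = 4
x_2 = 1.1875, f(x_2) = 0.373980, coefficient = 2
x_3 = 1.4062, f(x_3) = 0.163805, coefficient = 4
x_4 = 1.6250, f(x_4) = -0.054177, coefficient = 2
x_5 = 1.8438, f(x_5) = -0.269577, coefficient = 4
x_6 = 2.0625, f(x_6) = -0.472128, coefficient = 2
x_7 = 2.2812, f(x_7) = -0.652178, coefficient = 4
x_8 = 2.5000, f(x_8) = -0.801144, coefficient = 1

I ≈ (0.218750/3) × -1.140585 = -0.083168
Exact value: -0.083167
Error: 0.000001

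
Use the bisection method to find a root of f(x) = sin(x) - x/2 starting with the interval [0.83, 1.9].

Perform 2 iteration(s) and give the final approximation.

f(x) = sin(x) - x/2
Initial interval: [0.83, 1.9]

Iteration 1:
  c_1 = (0.830000 + 1.900000)/2 = 1.365000
  f(c_1) = f(1.365000) = 0.296399
  f(a) × f(c) ≥ 0, new interval: [1.365000, 1.900000]
Iteration 2:
  c_2 = (1.365000 + 1.900000)/2 = 1.632500
  f(c_2) = f(1.632500) = 0.181847
  f(a) × f(c) ≥ 0, new interval: [1.632500, 1.900000]

After 2 iteration(s), the approximation is c_2 = 1.632500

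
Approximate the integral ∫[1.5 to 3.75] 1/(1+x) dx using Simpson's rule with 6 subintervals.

f(x) = 1/(1+x)
a = 1.5, b = 3.75, n = 6
h = (b - a)/n = 0.375000

Simpson's rule: (h/3)[f(x₀) + 4f(x₁) + 2f(x₂) + ... + f(xₙ)]

x_0 = 1.5000, f(x_0) = 0.400000, coefficient = 1
x_1 = 1.8750, f(x_1) = 0.347826, coefficient = 4
x_2 = 2.2500, f(x_2) = 0.307692, coefficient = 2
x_3 = 2.6250, f(x_3) = 0.275862, coefficient = 4
x_4 = 3.0000, f(x_4) = 0.250000, coefficient = 2
x_5 = 3.3750, f(x_5) = 0.228571, coefficient = 4
x_6 = 3.7500, f(x_6) = 0.210526, coefficient = 1

I ≈ (0.375000/3) × 5.134949 = 0.641869
Exact value: 0.641854
Error: 0.000015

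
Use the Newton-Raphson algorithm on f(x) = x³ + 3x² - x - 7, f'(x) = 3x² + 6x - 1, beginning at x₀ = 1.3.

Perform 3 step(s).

f(x) = x³ + 3x² - x - 7
f'(x) = 3x² + 6x - 1
x₀ = 1.3

Newton-Raphson formula: x_{n+1} = x_n - f(x_n)/f'(x_n)

Iteration 1:
  f(1.300000) = -1.033000
  f'(1.300000) = 11.870000
  x_1 = 1.300000 - (-1.033000)/11.870000 = 1.387026
Iteration 2:
  f(1.387026) = 0.052917
  f'(1.387026) = 13.093681
  x_2 = 1.387026 - 0.052917/13.093681 = 1.382985
Iteration 3:
  f(1.382985) = 0.000117
  f'(1.382985) = 13.035849
  x_3 = 1.382985 - 0.000117/13.035849 = 1.382976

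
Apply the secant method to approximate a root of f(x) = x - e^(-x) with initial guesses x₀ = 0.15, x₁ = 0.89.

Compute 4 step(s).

f(x) = x - e^(-x)
x₀ = 0.15, x₁ = 0.89

Secant formula: x_{n+1} = x_n - f(x_n)(x_n - x_{n-1})/(f(x_n) - f(x_{n-1}))

Iteration 1:
  f(0.150000) = -0.710708
  f(0.890000) = 0.479344
  x_2 = 0.890000 - 0.479344×(0.890000 - 0.150000)/(0.479344 - (-0.710708))
       = 0.591933
Iteration 2:
  f(0.890000) = 0.479344
  f(0.591933) = 0.038677
  x_3 = 0.591933 - 0.038677×(0.591933 - 0.890000)/(0.038677 - 0.479344)
       = 0.565772
Iteration 3:
  f(0.591933) = 0.038677
  f(0.565772) = -0.002149
  x_4 = 0.565772 - (-0.002149)×(0.565772 - 0.591933)/(-0.002149 - 0.038677)
       = 0.567149
Iteration 4:
  f(0.565772) = -0.002149
  f(0.567149) = 0.000010
  x_5 = 0.567149 - 0.000010×(0.567149 - 0.565772)/(0.000010 - (-0.002149))
       = 0.567143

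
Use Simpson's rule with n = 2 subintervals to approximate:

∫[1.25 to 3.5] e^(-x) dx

f(x) = e^(-x)
a = 1.25, b = 3.5, n = 2
h = (b - a)/n = 1.125000

Simpson's rule: (h/3)[f(x₀) + 4f(x₁) + 2f(x₂) + ... + f(xₙ)]

x_0 = 1.2500, f(x_0) = 0.286505, coefficient = 1
x_1 = 2.3750, f(x_1) = 0.093014, coefficient = 4
x_2 = 3.5000, f(x_2) = 0.030197, coefficient = 1

I ≈ (1.125000/3) × 0.688760 = 0.258285
Exact value: 0.256307
Error: 0.001978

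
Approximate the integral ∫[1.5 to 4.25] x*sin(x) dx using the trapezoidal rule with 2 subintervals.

f(x) = x*sin(x)
a = 1.5, b = 4.25, n = 2
h = (b - a)/n = 1.375000

Trapezoidal rule: (h/2)[f(x₀) + 2f(x₁) + 2f(x₂) + ... + f(xₙ)]

x_0 = 1.5000, f(x_0) = 1.496242, coefficient = 1
x_1 = 2.8750, f(x_1) = 0.757407, coefficient = 2
x_2 = 4.2500, f(x_2) = -3.803705, coefficient = 1

I ≈ (1.375000/2) × -0.792648 = -0.544945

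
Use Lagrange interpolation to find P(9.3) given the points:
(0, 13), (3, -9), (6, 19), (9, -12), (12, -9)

Lagrange interpolation formula:
P(x) = Σ yᵢ × Lᵢ(x)
where Lᵢ(x) = Π_{j≠i} (x - xⱼ)/(xᵢ - xⱼ)

L_0(9.3) = (9.3 - 3)/(0 - 3) × (9.3 - 6)/(0 - 6) × (9.3 - 9)/(0 - 9) × (9.3 - 12)/(0 - 12) = -0.008663
L_1(9.3) = (9.3 - 0)/(3 - 0) × (9.3 - 6)/(3 - 6) × (9.3 - 9)/(3 - 9) × (9.3 - 12)/(3 - 12) = 0.051150
L_2(9.3) = (9.3 - 0)/(6 - 0) × (9.3 - 3)/(6 - 3) × (9.3 - 9)/(6 - 9) × (9.3 - 12)/(6 - 12) = -0.146475
L_3(9.3) = (9.3 - 0)/(9 - 0) × (9.3 - 3)/(9 - 3) × (9.3 - 6)/(9 - 6) × (9.3 - 12)/(9 - 12) = 1.074150
L_4(9.3) = (9.3 - 0)/(12 - 0) × (9.3 - 3)/(12 - 3) × (9.3 - 6)/(12 - 6) × (9.3 - 9)/(12 - 9) = 0.029838

P(9.3) = 13×L_0(9.3) + (-9)×L_1(9.3) + 19×L_2(9.3) + (-12)×L_3(9.3) + (-9)×L_4(9.3)
P(9.3) = -16.514325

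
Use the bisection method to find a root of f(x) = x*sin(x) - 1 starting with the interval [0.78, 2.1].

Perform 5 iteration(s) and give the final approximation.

f(x) = x*sin(x) - 1
Initial interval: [0.78, 2.1]

Iteration 1:
  c_1 = (0.780000 + 2.100000)/2 = 1.440000
  f(c_1) = f(1.440000) = 0.427700
  f(a) × f(c) < 0, new interval: [0.780000, 1.440000]
Iteration 2:
  c_2 = (0.780000 + 1.440000)/2 = 1.110000
  f(c_2) = f(1.110000) = -0.005774
  f(a) × f(c) ≥ 0, new interval: [1.110000, 1.440000]
Iteration 3:
  c_3 = (1.110000 + 1.440000)/2 = 1.275000
  f(c_3) = f(1.275000) = 0.219627
  f(a) × f(c) < 0, new interval: [1.110000, 1.275000]
Iteration 4:
  c_4 = (1.110000 + 1.275000)/2 = 1.192500
  f(c_4) = f(1.192500) = 0.108185
  f(a) × f(c) < 0, new interval: [1.110000, 1.192500]
Iteration 5:
  c_5 = (1.110000 + 1.192500)/2 = 1.151250
  f(c_5) = f(1.151250) = 0.051407
  f(a) × f(c) < 0, new interval: [1.110000, 1.151250]

After 5 iteration(s), the approximation is c_5 = 1.151250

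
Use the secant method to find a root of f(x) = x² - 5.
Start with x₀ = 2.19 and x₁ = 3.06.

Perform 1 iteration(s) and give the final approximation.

f(x) = x² - 5
x₀ = 2.19, x₁ = 3.06

Secant formula: x_{n+1} = x_n - f(x_n)(x_n - x_{n-1})/(f(x_n) - f(x_{n-1}))

Iteration 1:
  f(2.190000) = -0.203900
  f(3.060000) = 4.363600
  x_2 = 3.060000 - 4.363600×(3.060000 - 2.190000)/(4.363600 - (-0.203900))
       = 2.228838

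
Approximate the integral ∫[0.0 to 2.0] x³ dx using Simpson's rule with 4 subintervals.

f(x) = x³
a = 0.0, b = 2.0, n = 4
h = (b - a)/n = 0.500000

Simpson's rule: (h/3)[f(x₀) + 4f(x₁) + 2f(x₂) + ... + f(xₙ)]

x_0 = 0.0000, f(x_0) = 0.000000, coefficient = 1
x_1 = 0.5000, f(x_1) = 0.125000, coefficient = 4
x_2 = 1.0000, f(x_2) = 1.000000, coefficient = 2
x_3 = 1.5000, f(x_3) = 3.375000, coefficient = 4
x_4 = 2.0000, f(x_4) = 8.000000, coefficient = 1

I ≈ (0.500000/3) × 24.000000 = 4.000000
Exact value: 4.000000
Error: 0.000000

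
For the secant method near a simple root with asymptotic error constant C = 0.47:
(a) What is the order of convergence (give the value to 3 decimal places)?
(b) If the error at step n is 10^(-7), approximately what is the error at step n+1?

(a) Secant method has superlinear convergence with order φ = (1+√5)/2 ≈ 1.618.
    This means |e_{n+1}| ≈ C|e_n|^1.618.

(b) With |e_n| = 10^(-7) and C = 0.47:
    |e_{n+1}| ≈ 0.47 × (10^(-7))^1.618 = 0.47 × 10^(-11.33)

(a) ≈ 1.618 (golden ratio); (b) |e_{n+1}| ≈ 2.217e-12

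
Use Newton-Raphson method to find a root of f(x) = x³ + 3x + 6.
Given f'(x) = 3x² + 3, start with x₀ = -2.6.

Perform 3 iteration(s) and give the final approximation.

f(x) = x³ + 3x + 6
f'(x) = 3x² + 3
x₀ = -2.6

Newton-Raphson formula: x_{n+1} = x_n - f(x_n)/f'(x_n)

Iteration 1:
  f(-2.600000) = -19.376000
  f'(-2.600000) = 23.280000
  x_1 = -2.600000 - (-19.376000)/23.280000 = -1.767698
Iteration 2:
  f(-1.767698) = -4.826714
  f'(-1.767698) = 12.374264
  x_2 = -1.767698 - (-4.826714)/12.374264 = -1.377637
Iteration 3:
  f(-1.377637) = -0.747505
  f'(-1.377637) = 8.693650
  x_3 = -1.377637 - (-0.747505)/8.693650 = -1.291654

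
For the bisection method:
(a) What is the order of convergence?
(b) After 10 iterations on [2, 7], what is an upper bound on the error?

(a) Bisection has linear (order 1) convergence; the error is halved each step.

(b) Error bound = (b-a)/2^n = (7 - 2)/2^{10}
    = 5/2^{10}

(a) 1 (linear); (b) error ≤ 4.88e-03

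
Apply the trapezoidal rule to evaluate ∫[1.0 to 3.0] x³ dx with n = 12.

f(x) = x³
a = 1.0, b = 3.0, n = 12
h = (b - a)/n = 0.166667

Trapezoidal rule: (h/2)[f(x₀) + 2f(x₁) + 2f(x₂) + ... + f(xₙ)]

x_0 = 1.0000, f(x_0) = 1.000000, coefficient = 1
x_1 = 1.1667, f(x_1) = 1.587963, coefficient = 2
x_2 = 1.3333, f(x_2) = 2.370370, coefficient = 2
x_3 = 1.5000, f(x_3) = 3.375000, coefficient = 2
x_4 = 1.6667, f(x_4) = 4.629630, coefficient = 2
x_5 = 1.8333, f(x_5) = 6.162037, coefficient = 2
x_6 = 2.0000, f(x_6) = 8.000000, coefficient = 2
x_7 = 2.1667, f(x_7) = 10.171296, coefficient = 2
x_8 = 2.3333, f(x_8) = 12.703704, coefficient = 2
x_9 = 2.5000, f(x_9) = 15.625000, coefficient = 2
x_10 = 2.6667, f(x_10) = 18.962963, coefficient = 2
x_11 = 2.8333, f(x_11) = 22.745370, coefficient = 2
x_12 = 3.0000, f(x_12) = 27.000000, coefficient = 1

I ≈ (0.166667/2) × 240.666667 = 20.055556
Exact value: 20.000000
Error: 0.055556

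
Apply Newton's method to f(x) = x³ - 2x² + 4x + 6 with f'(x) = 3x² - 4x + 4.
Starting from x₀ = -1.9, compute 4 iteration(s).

f(x) = x³ - 2x² + 4x + 6
f'(x) = 3x² - 4x + 4
x₀ = -1.9

Newton-Raphson formula: x_{n+1} = x_n - f(x_n)/f'(x_n)

Iteration 1:
  f(-1.900000) = -15.679000
  f'(-1.900000) = 22.430000
  x_1 = -1.900000 - (-15.679000)/22.430000 = -1.200981
Iteration 2:
  f(-1.200981) = -3.420874
  f'(-1.200981) = 13.130988
  x_2 = -1.200981 - (-3.420874)/13.130988 = -0.940462
Iteration 3:
  f(-0.940462) = -0.362591
  f'(-0.940462) = 10.415251
  x_3 = -0.940462 - (-0.362591)/10.415251 = -0.905648
Iteration 4:
  f(-0.905648) = -0.005801
  f'(-0.905648) = 10.083188
  x_4 = -0.905648 - (-0.005801)/10.083188 = -0.905073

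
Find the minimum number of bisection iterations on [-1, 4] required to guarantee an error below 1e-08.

We need (b-a)/2^n ≤ 1e-08
(4 - (-1))/2^n ≤ 1e-08
5/2^n ≤ 1e-08
2^n ≥ 500000000
n ≥ log₂(500000000) = 28.90
n ≥ 29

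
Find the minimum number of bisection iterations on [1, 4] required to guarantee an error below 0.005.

We need (b-a)/2^n ≤ 0.005
(4 - 1)/2^n ≤ 0.005
3/2^n ≤ 0.005
2^n ≥ 600
n ≥ log₂(600) = 9.23
n ≥ 10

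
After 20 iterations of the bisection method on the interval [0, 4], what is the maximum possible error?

Bisection error bound: |error| ≤ (b-a)/2^n
|error| ≤ (4 - 0)/2^20 = 4/2^20
|error| ≤ 0.0000038147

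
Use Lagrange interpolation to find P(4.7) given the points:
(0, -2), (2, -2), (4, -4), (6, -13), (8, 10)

Lagrange interpolation formula:
P(x) = Σ yᵢ × Lᵢ(x)
where Lᵢ(x) = Π_{j≠i} (x - xⱼ)/(xᵢ - xⱼ)

L_0(4.7) = (4.7 - 2)/(0 - 2) × (4.7 - 4)/(0 - 4) × (4.7 - 6)/(0 - 6) × (4.7 - 8)/(0 - 8) = 0.021115
L_1(4.7) = (4.7 - 0)/(2 - 0) × (4.7 - 4)/(2 - 4) × (4.7 - 6)/(2 - 6) × (4.7 - 8)/(2 - 8) = -0.147022
L_2(4.7) = (4.7 - 0)/(4 - 0) × (4.7 - 2)/(4 - 2) × (4.7 - 6)/(4 - 6) × (4.7 - 8)/(4 - 8) = 0.850627
L_3(4.7) = (4.7 - 0)/(6 - 0) × (4.7 - 2)/(6 - 2) × (4.7 - 4)/(6 - 4) × (4.7 - 8)/(6 - 8) = 0.305353
L_4(4.7) = (4.7 - 0)/(8 - 0) × (4.7 - 2)/(8 - 2) × (4.7 - 4)/(8 - 4) × (4.7 - 6)/(8 - 6) = -0.030073

P(4.7) = (-2)×L_0(4.7) + (-2)×L_1(4.7) + (-4)×L_2(4.7) + (-13)×L_3(4.7) + 10×L_4(4.7)
P(4.7) = -7.421009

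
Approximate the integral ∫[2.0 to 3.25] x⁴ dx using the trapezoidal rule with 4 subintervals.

f(x) = x⁴
a = 2.0, b = 3.25, n = 4
h = (b - a)/n = 0.312500

Trapezoidal rule: (h/2)[f(x₀) + 2f(x₁) + 2f(x₂) + ... + f(xₙ)]

x_0 = 2.0000, f(x_0) = 16.000000, coefficient = 1
x_1 = 2.3125, f(x_1) = 28.597427, coefficient = 2
x_2 = 2.6250, f(x_2) = 47.480713, coefficient = 2
x_3 = 2.9375, f(x_3) = 74.458023, coefficient = 2
x_4 = 3.2500, f(x_4) = 111.566406, coefficient = 1

I ≈ (0.312500/2) × 428.638733 = 66.974802
Exact value: 66.118164
Error: 0.856638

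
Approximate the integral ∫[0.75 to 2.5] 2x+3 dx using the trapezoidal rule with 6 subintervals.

f(x) = 2x+3
a = 0.75, b = 2.5, n = 6
h = (b - a)/n = 0.291667

Trapezoidal rule: (h/2)[f(x₀) + 2f(x₁) + 2f(x₂) + ... + f(xₙ)]

x_0 = 0.7500, f(x_0) = 4.500000, coefficient = 1
x_1 = 1.0417, f(x_1) = 5.083333, coefficient = 2
x_2 = 1.3333, f(x_2) = 5.666667, coefficient = 2
x_3 = 1.6250, f(x_3) = 6.250000, coefficient = 2
x_4 = 1.9167, f(x_4) = 6.833333, coefficient = 2
x_5 = 2.2083, f(x_5) = 7.416667, coefficient = 2
x_6 = 2.5000, f(x_6) = 8.000000, coefficient = 1

I ≈ (0.291667/2) × 75.000000 = 10.937500
Exact value: 10.937500
Error: 0.000000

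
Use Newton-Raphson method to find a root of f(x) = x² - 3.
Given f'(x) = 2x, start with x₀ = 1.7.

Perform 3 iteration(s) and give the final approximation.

f(x) = x² - 3
f'(x) = 2x
x₀ = 1.7

Newton-Raphson formula: x_{n+1} = x_n - f(x_n)/f'(x_n)

Iteration 1:
  f(1.700000) = -0.110000
  f'(1.700000) = 3.400000
  x_1 = 1.700000 - (-0.110000)/3.400000 = 1.732353
Iteration 2:
  f(1.732353) = 0.001047
  f'(1.732353) = 3.464706
  x_2 = 1.732353 - 0.001047/3.464706 = 1.732051
Iteration 3:
  f(1.732051) = 0.000000
  f'(1.732051) = 3.464102
  x_3 = 1.732051 - 0.000000/3.464102 = 1.732051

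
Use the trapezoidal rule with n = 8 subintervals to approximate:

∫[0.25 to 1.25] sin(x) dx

f(x) = sin(x)
a = 0.25, b = 1.25, n = 8
h = (b - a)/n = 0.125000

Trapezoidal rule: (h/2)[f(x₀) + 2f(x₁) + 2f(x₂) + ... + f(xₙ)]

x_0 = 0.2500, f(x_0) = 0.247404, coefficient = 1
x_1 = 0.3750, f(x_1) = 0.366273, coefficient = 2
x_2 = 0.5000, f(x_2) = 0.479426, coefficient = 2
x_3 = 0.6250, f(x_3) = 0.585097, coefficient = 2
x_4 = 0.7500, f(x_4) = 0.681639, coefficient = 2
x_5 = 0.8750, f(x_5) = 0.767544, coefficient = 2
x_6 = 1.0000, f(x_6) = 0.841471, coefficient = 2
x_7 = 1.1250, f(x_7) = 0.902268, coefficient = 2
x_8 = 1.2500, f(x_8) = 0.948985, coefficient = 1

I ≈ (0.125000/2) × 10.443821 = 0.652739
Exact value: 0.653590
Error: 0.000851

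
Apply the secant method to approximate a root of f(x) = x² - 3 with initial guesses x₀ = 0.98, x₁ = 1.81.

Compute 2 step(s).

f(x) = x² - 3
x₀ = 0.98, x₁ = 1.81

Secant formula: x_{n+1} = x_n - f(x_n)(x_n - x_{n-1})/(f(x_n) - f(x_{n-1}))

Iteration 1:
  f(0.980000) = -2.039600
  f(1.810000) = 0.276100
  x_2 = 1.810000 - 0.276100×(1.810000 - 0.980000)/(0.276100 - (-2.039600))
       = 1.711039
Iteration 2:
  f(1.810000) = 0.276100
  f(1.711039) = -0.072344
  x_3 = 1.711039 - (-0.072344)×(1.711039 - 1.810000)/(-0.072344 - 0.276100)
       = 1.731586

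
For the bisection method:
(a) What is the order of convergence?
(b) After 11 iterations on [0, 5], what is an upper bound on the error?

(a) Bisection has linear (order 1) convergence; the error is halved each step.

(b) Error bound = (b-a)/2^n = (5 - 0)/2^{11}
    = 5/2^{11}

(a) 1 (linear); (b) error ≤ 2.44e-03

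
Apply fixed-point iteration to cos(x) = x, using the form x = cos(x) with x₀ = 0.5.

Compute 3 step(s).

Equation: cos(x) = x
Fixed-point form: x = cos(x)
x₀ = 0.5

x_1 = g(0.500000) = 0.877583
x_2 = g(0.877583) = 0.639012
x_3 = g(0.639012) = 0.802685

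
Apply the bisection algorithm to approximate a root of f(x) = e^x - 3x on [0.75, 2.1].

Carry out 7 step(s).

f(x) = e^x - 3x
Initial interval: [0.75, 2.1]

Iteration 1:
  c_1 = (0.750000 + 2.100000)/2 = 1.425000
  f(c_1) = f(1.425000) = -0.117142
  f(a) × f(c) ≥ 0, new interval: [1.425000, 2.100000]
Iteration 2:
  c_2 = (1.425000 + 2.100000)/2 = 1.762500
  f(c_2) = f(1.762500) = 0.539487
  f(a) × f(c) < 0, new interval: [1.425000, 1.762500]
Iteration 3:
  c_3 = (1.425000 + 1.762500)/2 = 1.593750
  f(c_3) = f(1.593750) = 0.140923
  f(a) × f(c) < 0, new interval: [1.425000, 1.593750]
Iteration 4:
  c_4 = (1.425000 + 1.593750)/2 = 1.509375
  f(c_4) = f(1.509375) = -0.004223
  f(a) × f(c) ≥ 0, new interval: [1.509375, 1.593750]
Iteration 5:
  c_5 = (1.509375 + 1.593750)/2 = 1.551562
  f(c_5) = f(1.551562) = 0.064150
  f(a) × f(c) < 0, new interval: [1.509375, 1.551562]
Iteration 6:
  c_6 = (1.509375 + 1.551562)/2 = 1.530469
  f(c_6) = f(1.530469) = 0.028936
  f(a) × f(c) < 0, new interval: [1.509375, 1.530469]
Iteration 7:
  c_7 = (1.509375 + 1.530469)/2 = 1.519922
  f(c_7) = f(1.519922) = 0.012102
  f(a) × f(c) < 0, new interval: [1.509375, 1.519922]

After 7 iteration(s), the approximation is c_7 = 1.519922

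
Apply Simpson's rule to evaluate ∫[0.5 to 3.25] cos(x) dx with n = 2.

f(x) = cos(x)
a = 0.5, b = 3.25, n = 2
h = (b - a)/n = 1.375000

Simpson's rule: (h/3)[f(x₀) + 4f(x₁) + 2f(x₂) + ... + f(xₙ)]

x_0 = 0.5000, f(x_0) = 0.877583, coefficient = 1
x_1 = 1.8750, f(x_1) = -0.299534, coefficient = 4
x_2 = 3.2500, f(x_2) = -0.994130, coefficient = 1

I ≈ (1.375000/3) × -1.314681 = -0.602562
Exact value: -0.587621
Error: 0.014942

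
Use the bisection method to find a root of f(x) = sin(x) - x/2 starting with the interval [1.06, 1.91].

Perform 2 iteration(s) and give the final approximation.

f(x) = sin(x) - x/2
Initial interval: [1.06, 1.91]

Iteration 1:
  c_1 = (1.060000 + 1.910000)/2 = 1.485000
  f(c_1) = f(1.485000) = 0.253822
  f(a) × f(c) ≥ 0, new interval: [1.485000, 1.910000]
Iteration 2:
  c_2 = (1.485000 + 1.910000)/2 = 1.697500
  f(c_2) = f(1.697500) = 0.143234
  f(a) × f(c) ≥ 0, new interval: [1.697500, 1.910000]

After 2 iteration(s), the approximation is c_2 = 1.697500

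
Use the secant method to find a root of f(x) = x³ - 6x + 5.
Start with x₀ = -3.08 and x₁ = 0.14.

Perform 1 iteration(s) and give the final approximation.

f(x) = x³ - 6x + 5
x₀ = -3.08, x₁ = 0.14

Secant formula: x_{n+1} = x_n - f(x_n)(x_n - x_{n-1})/(f(x_n) - f(x_{n-1}))

Iteration 1:
  f(-3.080000) = -5.738112
  f(0.140000) = 4.162744
  x_2 = 0.140000 - 4.162744×(0.140000 - (-3.080000))/(4.162744 - (-5.738112))
       = -1.213826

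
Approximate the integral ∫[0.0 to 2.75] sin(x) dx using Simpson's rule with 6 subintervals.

f(x) = sin(x)
a = 0.0, b = 2.75, n = 6
h = (b - a)/n = 0.458333

Simpson's rule: (h/3)[f(x₀) + 4f(x₁) + 2f(x₂) + ... + f(xₙ)]

x_0 = 0.0000, f(x_0) = 0.000000, coefficient = 1
x_1 = 0.4583, f(x_1) = 0.442454, coefficient = 4
x_2 = 0.9167, f(x_2) = 0.793578, coefficient = 2
x_3 = 1.3750, f(x_3) = 0.980893, coefficient = 4
x_4 = 1.8333, f(x_4) = 0.965735, coefficient = 2
x_5 = 2.2917, f(x_5) = 0.751232, coefficient = 4
x_6 = 2.7500, f(x_6) = 0.381661, coefficient = 1

I ≈ (0.458333/3) × 12.598601 = 1.924786
Exact value: 1.924302
Error: 0.000484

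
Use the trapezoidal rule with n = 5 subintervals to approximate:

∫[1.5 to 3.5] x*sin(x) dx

f(x) = x*sin(x)
a = 1.5, b = 3.5, n = 5
h = (b - a)/n = 0.400000

Trapezoidal rule: (h/2)[f(x₀) + 2f(x₁) + 2f(x₂) + ... + f(xₙ)]

x_0 = 1.5000, f(x_0) = 1.496242, coefficient = 1
x_1 = 1.9000, f(x_1) = 1.797970, coefficient = 2
x_2 = 2.3000, f(x_2) = 1.715122, coefficient = 2
x_3 = 2.7000, f(x_3) = 1.153926, coefficient = 2
x_4 = 3.1000, f(x_4) = 0.128900, coefficient = 2
x_5 = 3.5000, f(x_5) = -1.227741, coefficient = 1

I ≈ (0.400000/2) × 9.860337 = 1.972067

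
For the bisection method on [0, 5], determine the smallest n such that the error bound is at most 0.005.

We need (b-a)/2^n ≤ 0.005
(5 - 0)/2^n ≤ 0.005
5/2^n ≤ 0.005
2^n ≥ 1000
n ≥ log₂(1000) = 9.97
n ≥ 10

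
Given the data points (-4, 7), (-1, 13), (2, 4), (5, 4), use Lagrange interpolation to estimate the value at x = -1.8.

Lagrange interpolation formula:
P(x) = Σ yᵢ × Lᵢ(x)
where Lᵢ(x) = Π_{j≠i} (x - xⱼ)/(xᵢ - xⱼ)

L_0(-1.8) = (-1.8 - (-1))/(-4 - (-1)) × (-1.8 - 2)/(-4 - 2) × (-1.8 - 5)/(-4 - 5) = 0.127605
L_1(-1.8) = (-1.8 - (-4))/(-1 - (-4)) × (-1.8 - 2)/(-1 - 2) × (-1.8 - 5)/(-1 - 5) = 1.052741
L_2(-1.8) = (-1.8 - (-4))/(2 - (-4)) × (-1.8 - (-1))/(2 - (-1)) × (-1.8 - 5)/(2 - 5) = -0.221630
L_3(-1.8) = (-1.8 - (-4))/(5 - (-4)) × (-1.8 - (-1))/(5 - (-1)) × (-1.8 - 2)/(5 - 2) = 0.041284

P(-1.8) = 7×L_0(-1.8) + 13×L_1(-1.8) + 4×L_2(-1.8) + 4×L_3(-1.8)
P(-1.8) = 13.857481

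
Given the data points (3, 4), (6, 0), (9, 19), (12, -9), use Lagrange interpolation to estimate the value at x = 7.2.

Lagrange interpolation formula:
P(x) = Σ yᵢ × Lᵢ(x)
where Lᵢ(x) = Π_{j≠i} (x - xⱼ)/(xᵢ - xⱼ)

L_0(7.2) = (7.2 - 6)/(3 - 6) × (7.2 - 9)/(3 - 9) × (7.2 - 12)/(3 - 12) = -0.064000
L_1(7.2) = (7.2 - 3)/(6 - 3) × (7.2 - 9)/(6 - 9) × (7.2 - 12)/(6 - 12) = 0.672000
L_2(7.2) = (7.2 - 3)/(9 - 3) × (7.2 - 6)/(9 - 6) × (7.2 - 12)/(9 - 12) = 0.448000
L_3(7.2) = (7.2 - 3)/(12 - 3) × (7.2 - 6)/(12 - 6) × (7.2 - 9)/(12 - 9) = -0.056000

P(7.2) = 4×L_0(7.2) + 0×L_1(7.2) + 19×L_2(7.2) + (-9)×L_3(7.2)
P(7.2) = 8.760000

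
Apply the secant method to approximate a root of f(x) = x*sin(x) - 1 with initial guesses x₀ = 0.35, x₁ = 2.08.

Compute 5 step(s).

f(x) = x*sin(x) - 1
x₀ = 0.35, x₁ = 2.08

Secant formula: x_{n+1} = x_n - f(x_n)(x_n - x_{n-1})/(f(x_n) - f(x_{n-1}))

Iteration 1:
  f(0.350000) = -0.879986
  f(2.080000) = 0.816117
  x_2 = 2.080000 - 0.816117×(2.080000 - 0.350000)/(0.816117 - (-0.879986))
       = 1.247573
Iteration 2:
  f(2.080000) = 0.816117
  f(1.247573) = 0.182969
  x_3 = 1.247573 - 0.182969×(1.247573 - 2.080000)/(0.182969 - 0.816117)
       = 1.007015
Iteration 3:
  f(1.247573) = 0.182969
  f(1.007015) = -0.148830
  x_4 = 1.007015 - (-0.148830)×(1.007015 - 1.247573)/(-0.148830 - 0.182969)
       = 1.114918
Iteration 4:
  f(1.007015) = -0.148830
  f(1.114918) = 0.001057
  x_5 = 1.114918 - 0.001057×(1.114918 - 1.007015)/(0.001057 - (-0.148830))
       = 1.114157
Iteration 5:
  f(1.114918) = 0.001057
  f(1.114157) = 0.000000
  x_6 = 1.114157 - 0.000000×(1.114157 - 1.114918)/(0.000000 - 0.001057)
       = 1.114157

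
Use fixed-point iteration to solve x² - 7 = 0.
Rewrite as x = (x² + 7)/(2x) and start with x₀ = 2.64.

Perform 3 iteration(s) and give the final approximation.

Equation: x² - 7 = 0
Fixed-point form: x = (x² + 7)/(2x)
x₀ = 2.64

x_1 = g(2.640000) = 2.645758
x_2 = g(2.645758) = 2.645751
x_3 = g(2.645751) = 2.645751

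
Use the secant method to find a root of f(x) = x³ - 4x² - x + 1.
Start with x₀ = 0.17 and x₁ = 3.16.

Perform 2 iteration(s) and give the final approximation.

f(x) = x³ - 4x² - x + 1
x₀ = 0.17, x₁ = 3.16

Secant formula: x_{n+1} = x_n - f(x_n)(x_n - x_{n-1})/(f(x_n) - f(x_{n-1}))

Iteration 1:
  f(0.170000) = 0.719313
  f(3.160000) = -10.547904
  x_2 = 3.160000 - (-10.547904)×(3.160000 - 0.170000)/(-10.547904 - 0.719313)
       = 0.360885
Iteration 2:
  f(3.160000) = -10.547904
  f(0.360885) = 0.165163
  x_3 = 0.360885 - 0.165163×(0.360885 - 3.160000)/(0.165163 - (-10.547904))
       = 0.404039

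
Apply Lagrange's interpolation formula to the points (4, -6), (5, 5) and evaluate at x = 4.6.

Lagrange interpolation formula:
P(x) = Σ yᵢ × Lᵢ(x)
where Lᵢ(x) = Π_{j≠i} (x - xⱼ)/(xᵢ - xⱼ)

L_0(4.6) = (4.6 - 5)/(4 - 5) = 0.400000
L_1(4.6) = (4.6 - 4)/(5 - 4) = 0.600000

P(4.6) = (-6)×L_0(4.6) + 5×L_1(4.6)
P(4.6) = 0.600000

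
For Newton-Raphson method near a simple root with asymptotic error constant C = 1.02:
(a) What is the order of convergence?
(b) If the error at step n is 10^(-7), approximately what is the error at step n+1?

(a) Newton-Raphson has quadratic (order 2) convergence near simple roots.
    This means |e_{n+1}| ≈ C|e_n|².

(b) With |e_n| = 10^(-7) and C = 1.02:
    |e_{n+1}| ≈ 1.02 × (10^(-7))² = 1.02 × 10^(-14)

(a) 2 (quadratic); (b) |e_{n+1}| ≈ 1.020e-14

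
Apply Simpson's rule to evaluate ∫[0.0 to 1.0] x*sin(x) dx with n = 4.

f(x) = x*sin(x)
a = 0.0, b = 1.0, n = 4
h = (b - a)/n = 0.250000

Simpson's rule: (h/3)[f(x₀) + 4f(x₁) + 2f(x₂) + ... + f(xₙ)]

x_0 = 0.0000, f(x_0) = 0.000000, coefficient = 1
x_1 = 0.2500, f(x_1) = 0.061851, coefficient = 4
x_2 = 0.5000, f(x_2) = 0.239713, coefficient = 2
x_3 = 0.7500, f(x_3) = 0.511229, coefficient = 4
x_4 = 1.0000, f(x_4) = 0.841471, coefficient = 1

I ≈ (0.250000/3) × 3.613217 = 0.301101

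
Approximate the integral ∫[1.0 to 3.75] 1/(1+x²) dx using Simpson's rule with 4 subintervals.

f(x) = 1/(1+x²)
a = 1.0, b = 3.75, n = 4
h = (b - a)/n = 0.687500

Simpson's rule: (h/3)[f(x₀) + 4f(x₁) + 2f(x₂) + ... + f(xₙ)]

x_0 = 1.0000, f(x_0) = 0.500000, coefficient = 1
x_1 = 1.6875, f(x_1) = 0.259898, coefficient = 4
x_2 = 2.3750, f(x_2) = 0.150588, coefficient = 2
x_3 = 3.0625, f(x_3) = 0.096349, coefficient = 4
x_4 = 3.7500, f(x_4) = 0.066390, coefficient = 1

I ≈ (0.687500/3) × 2.292557 = 0.525378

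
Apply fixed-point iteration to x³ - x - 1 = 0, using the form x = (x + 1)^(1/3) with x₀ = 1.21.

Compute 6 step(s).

Equation: x³ - x - 1 = 0
Fixed-point form: x = (x + 1)^(1/3)
x₀ = 1.21

x_1 = g(1.210000) = 1.302559
x_2 = g(1.302559) = 1.320496
x_3 = g(1.320496) = 1.323915
x_4 = g(1.323915) = 1.324566
x_5 = g(1.324566) = 1.324689
x_6 = g(1.324689) = 1.324712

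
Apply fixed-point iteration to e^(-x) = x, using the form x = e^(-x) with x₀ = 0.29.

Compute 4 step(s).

Equation: e^(-x) = x
Fixed-point form: x = e^(-x)
x₀ = 0.29

x_1 = g(0.290000) = 0.748264
x_2 = g(0.748264) = 0.473187
x_3 = g(0.473187) = 0.623013
x_4 = g(0.623013) = 0.536326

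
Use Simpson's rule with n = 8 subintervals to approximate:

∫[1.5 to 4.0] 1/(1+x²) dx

f(x) = 1/(1+x²)
a = 1.5, b = 4.0, n = 8
h = (b - a)/n = 0.312500

Simpson's rule: (h/3)[f(x₀) + 4f(x₁) + 2f(x₂) + ... + f(xₙ)]

x_0 = 1.5000, f(x_0) = 0.307692, coefficient = 1
x_1 = 1.8125, f(x_1) = 0.233364, coefficient = 4
x_2 = 2.1250, f(x_2) = 0.181303, coefficient = 2
x_3 = 2.4375, f(x_3) = 0.144063, coefficient = 4
x_4 = 2.7500, f(x_4) = 0.116788, coefficient = 2
x_5 = 3.0625, f(x_5) = 0.096349, coefficient = 4
x_6 = 3.3750, f(x_6) = 0.080706, coefficient = 2
x_7 = 3.6875, f(x_7) = 0.068504, coefficient = 4
x_8 = 4.0000, f(x_8) = 0.058824, coefficient = 1

I ≈ (0.312500/3) × 3.293232 = 0.343045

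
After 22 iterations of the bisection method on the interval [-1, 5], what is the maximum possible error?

Bisection error bound: |error| ≤ (b-a)/2^n
|error| ≤ (5 - (-1))/2^22 = 6/2^22
|error| ≤ 0.0000014305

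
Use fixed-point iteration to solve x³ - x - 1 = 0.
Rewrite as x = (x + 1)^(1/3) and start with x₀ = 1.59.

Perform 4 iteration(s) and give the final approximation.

Equation: x³ - x - 1 = 0
Fixed-point form: x = (x + 1)^(1/3)
x₀ = 1.59

x_1 = g(1.590000) = 1.373304
x_2 = g(1.373304) = 1.333883
x_3 = g(1.333883) = 1.326457
x_4 = g(1.326457) = 1.325048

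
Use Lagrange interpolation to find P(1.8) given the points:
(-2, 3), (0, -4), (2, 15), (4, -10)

Lagrange interpolation formula:
P(x) = Σ yᵢ × Lᵢ(x)
where Lᵢ(x) = Π_{j≠i} (x - xⱼ)/(xᵢ - xⱼ)

L_0(1.8) = (1.8 - 0)/(-2 - 0) × (1.8 - 2)/(-2 - 2) × (1.8 - 4)/(-2 - 4) = -0.016500
L_1(1.8) = (1.8 - (-2))/(0 - (-2)) × (1.8 - 2)/(0 - 2) × (1.8 - 4)/(0 - 4) = 0.104500
L_2(1.8) = (1.8 - (-2))/(2 - (-2)) × (1.8 - 0)/(2 - 0) × (1.8 - 4)/(2 - 4) = 0.940500
L_3(1.8) = (1.8 - (-2))/(4 - (-2)) × (1.8 - 0)/(4 - 0) × (1.8 - 2)/(4 - 2) = -0.028500

P(1.8) = 3×L_0(1.8) + (-4)×L_1(1.8) + 15×L_2(1.8) + (-10)×L_3(1.8)
P(1.8) = 13.925000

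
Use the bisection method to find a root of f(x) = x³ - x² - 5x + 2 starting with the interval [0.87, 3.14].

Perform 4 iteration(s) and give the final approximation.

f(x) = x³ - x² - 5x + 2
Initial interval: [0.87, 3.14]

Iteration 1:
  c_1 = (0.870000 + 3.140000)/2 = 2.005000
  f(c_1) = f(2.005000) = -3.984875
  f(a) × f(c) ≥ 0, new interval: [2.005000, 3.140000]
Iteration 2:
  c_2 = (2.005000 + 3.140000)/2 = 2.572500
  f(c_2) = f(2.572500) = -0.456078
  f(a) × f(c) ≥ 0, new interval: [2.572500, 3.140000]
Iteration 3:
  c_3 = (2.572500 + 3.140000)/2 = 2.856250
  f(c_3) = f(2.856250) = 2.862342
  f(a) × f(c) < 0, new interval: [2.572500, 2.856250]
Iteration 4:
  c_4 = (2.572500 + 2.856250)/2 = 2.714375
  f(c_4) = f(2.714375) = 1.059351
  f(a) × f(c) < 0, new interval: [2.572500, 2.714375]

After 4 iteration(s), the approximation is c_4 = 2.714375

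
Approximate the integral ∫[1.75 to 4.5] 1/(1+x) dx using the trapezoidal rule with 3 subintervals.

f(x) = 1/(1+x)
a = 1.75, b = 4.5, n = 3
h = (b - a)/n = 0.916667

Trapezoidal rule: (h/2)[f(x₀) + 2f(x₁) + 2f(x₂) + ... + f(xₙ)]

x_0 = 1.7500, f(x_0) = 0.363636, coefficient = 1
x_1 = 2.6667, f(x_1) = 0.272727, coefficient = 2
x_2 = 3.5833, f(x_2) = 0.218182, coefficient = 2
x_3 = 4.5000, f(x_3) = 0.181818, coefficient = 1

I ≈ (0.916667/2) × 1.527273 = 0.700000
Exact value: 0.693147
Error: 0.006853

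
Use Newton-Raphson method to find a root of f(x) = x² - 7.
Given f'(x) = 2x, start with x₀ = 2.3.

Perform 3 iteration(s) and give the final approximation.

f(x) = x² - 7
f'(x) = 2x
x₀ = 2.3

Newton-Raphson formula: x_{n+1} = x_n - f(x_n)/f'(x_n)

Iteration 1:
  f(2.300000) = -1.710000
  f'(2.300000) = 4.600000
  x_1 = 2.300000 - (-1.710000)/4.600000 = 2.671739
Iteration 2:
  f(2.671739) = 0.138190
  f'(2.671739) = 5.343478
  x_2 = 2.671739 - 0.138190/5.343478 = 2.645878
Iteration 3:
  f(2.645878) = 0.000669
  f'(2.645878) = 5.291755
  x_3 = 2.645878 - 0.000669/5.291755 = 2.645751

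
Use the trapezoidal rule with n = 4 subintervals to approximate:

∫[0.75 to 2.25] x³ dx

f(x) = x³
a = 0.75, b = 2.25, n = 4
h = (b - a)/n = 0.375000

Trapezoidal rule: (h/2)[f(x₀) + 2f(x₁) + 2f(x₂) + ... + f(xₙ)]

x_0 = 0.7500, f(x_0) = 0.421875, coefficient = 1
x_1 = 1.1250, f(x_1) = 1.423828, coefficient = 2
x_2 = 1.5000, f(x_2) = 3.375000, coefficient = 2
x_3 = 1.8750, f(x_3) = 6.591797, coefficient = 2
x_4 = 2.2500, f(x_4) = 11.390625, coefficient = 1

I ≈ (0.375000/2) × 34.593750 = 6.486328
Exact value: 6.328125
Error: 0.158203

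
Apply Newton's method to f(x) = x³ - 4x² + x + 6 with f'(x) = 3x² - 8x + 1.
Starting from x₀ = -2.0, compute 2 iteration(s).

f(x) = x³ - 4x² + x + 6
f'(x) = 3x² - 8x + 1
x₀ = -2.0

Newton-Raphson formula: x_{n+1} = x_n - f(x_n)/f'(x_n)

Iteration 1:
  f(-2.000000) = -20.000000
  f'(-2.000000) = 29.000000
  x_1 = -2.000000 - (-20.000000)/29.000000 = -1.310345
Iteration 2:
  f(-1.310345) = -4.428226
  f'(-1.310345) = 16.633769
  x_2 = -1.310345 - (-4.428226)/16.633769 = -1.044126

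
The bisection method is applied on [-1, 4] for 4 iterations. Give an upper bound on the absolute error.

Bisection error bound: |error| ≤ (b-a)/2^n
|error| ≤ (4 - (-1))/2^4 = 5/2^4
|error| ≤ 0.3125000000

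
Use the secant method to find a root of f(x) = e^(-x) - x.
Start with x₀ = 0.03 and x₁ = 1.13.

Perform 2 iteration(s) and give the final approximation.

f(x) = e^(-x) - x
x₀ = 0.03, x₁ = 1.13

Secant formula: x_{n+1} = x_n - f(x_n)(x_n - x_{n-1})/(f(x_n) - f(x_{n-1}))

Iteration 1:
  f(0.030000) = 0.940446
  f(1.130000) = -0.806967
  x_2 = 1.130000 - (-0.806967)×(1.130000 - 0.030000)/(-0.806967 - 0.940446)
       = 0.622013
Iteration 2:
  f(1.130000) = -0.806967
  f(0.622013) = -0.085150
  x_3 = 0.622013 - (-0.085150)×(0.622013 - 1.130000)/(-0.085150 - (-0.806967))
       = 0.562087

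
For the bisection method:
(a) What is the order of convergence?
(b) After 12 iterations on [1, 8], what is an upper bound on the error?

(a) Bisection has linear (order 1) convergence; the error is halved each step.

(b) Error bound = (b-a)/2^n = (8 - 1)/2^{12}
    = 7/2^{12}

(a) 1 (linear); (b) error ≤ 1.71e-03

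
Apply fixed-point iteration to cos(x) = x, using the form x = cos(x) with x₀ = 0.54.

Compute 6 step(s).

Equation: cos(x) = x
Fixed-point form: x = cos(x)
x₀ = 0.54

x_1 = g(0.540000) = 0.857709
x_2 = g(0.857709) = 0.654172
x_3 = g(0.654172) = 0.793552
x_4 = g(0.793552) = 0.701318
x_5 = g(0.701318) = 0.763993
x_6 = g(0.763993) = 0.722080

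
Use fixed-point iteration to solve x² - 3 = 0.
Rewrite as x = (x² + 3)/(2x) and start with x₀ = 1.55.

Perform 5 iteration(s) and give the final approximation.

Equation: x² - 3 = 0
Fixed-point form: x = (x² + 3)/(2x)
x₀ = 1.55

x_1 = g(1.550000) = 1.742742
x_2 = g(1.742742) = 1.732084
x_3 = g(1.732084) = 1.732051
x_4 = g(1.732051) = 1.732051
x_5 = g(1.732051) = 1.732051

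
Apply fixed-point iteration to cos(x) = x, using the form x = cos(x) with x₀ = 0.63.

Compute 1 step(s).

Equation: cos(x) = x
Fixed-point form: x = cos(x)
x₀ = 0.63

x_1 = g(0.630000) = 0.808028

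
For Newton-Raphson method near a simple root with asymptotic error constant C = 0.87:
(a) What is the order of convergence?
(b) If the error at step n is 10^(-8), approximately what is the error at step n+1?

(a) Newton-Raphson has quadratic (order 2) convergence near simple roots.
    This means |e_{n+1}| ≈ C|e_n|².

(b) With |e_n| = 10^(-8) and C = 0.87:
    |e_{n+1}| ≈ 0.87 × (10^(-8))² = 0.87 × 10^(-16)

(a) 2 (quadratic); (b) |e_{n+1}| ≈ 8.700e-17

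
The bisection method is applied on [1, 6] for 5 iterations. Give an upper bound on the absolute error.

Bisection error bound: |error| ≤ (b-a)/2^n
|error| ≤ (6 - 1)/2^5 = 5/2^5
|error| ≤ 0.1562500000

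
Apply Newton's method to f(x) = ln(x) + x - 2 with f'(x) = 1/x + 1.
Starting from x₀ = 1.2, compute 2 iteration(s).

f(x) = ln(x) + x - 2
f'(x) = 1/x + 1
x₀ = 1.2

Newton-Raphson formula: x_{n+1} = x_n - f(x_n)/f'(x_n)

Iteration 1:
  f(1.200000) = -0.617678
  f'(1.200000) = 1.833333
  x_1 = 1.200000 - (-0.617678)/1.833333 = 1.536916
Iteration 2:
  f(1.536916) = -0.033307
  f'(1.536916) = 1.650654
  x_2 = 1.536916 - (-0.033307)/1.650654 = 1.557094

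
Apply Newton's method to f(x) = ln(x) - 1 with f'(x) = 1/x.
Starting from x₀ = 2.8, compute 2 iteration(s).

f(x) = ln(x) - 1
f'(x) = 1/x
x₀ = 2.8

Newton-Raphson formula: x_{n+1} = x_n - f(x_n)/f'(x_n)

Iteration 1:
  f(2.800000) = 0.029619
  f'(2.800000) = 0.357143
  x_1 = 2.800000 - 0.029619/0.357143 = 2.717066
Iteration 2:
  f(2.717066) = -0.000448
  f'(2.717066) = 0.368044
  x_2 = 2.717066 - (-0.000448)/0.368044 = 2.718282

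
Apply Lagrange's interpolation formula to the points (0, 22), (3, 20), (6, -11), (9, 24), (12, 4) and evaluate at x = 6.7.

Lagrange interpolation formula:
P(x) = Σ yᵢ × Lᵢ(x)
where Lᵢ(x) = Π_{j≠i} (x - xⱼ)/(xᵢ - xⱼ)

L_0(6.7) = (6.7 - 3)/(0 - 3) × (6.7 - 6)/(0 - 6) × (6.7 - 9)/(0 - 9) × (6.7 - 12)/(0 - 12) = 0.016241
L_1(6.7) = (6.7 - 0)/(3 - 0) × (6.7 - 6)/(3 - 6) × (6.7 - 9)/(3 - 9) × (6.7 - 12)/(3 - 12) = -0.117636
L_2(6.7) = (6.7 - 0)/(6 - 0) × (6.7 - 3)/(6 - 3) × (6.7 - 9)/(6 - 9) × (6.7 - 12)/(6 - 12) = 0.932685
L_3(6.7) = (6.7 - 0)/(9 - 0) × (6.7 - 3)/(9 - 3) × (6.7 - 6)/(9 - 6) × (6.7 - 12)/(9 - 12) = 0.189241
L_4(6.7) = (6.7 - 0)/(12 - 0) × (6.7 - 3)/(12 - 3) × (6.7 - 6)/(12 - 6) × (6.7 - 9)/(12 - 9) = -0.020531

P(6.7) = 22×L_0(6.7) + 20×L_1(6.7) + (-11)×L_2(6.7) + 24×L_3(6.7) + 4×L_4(6.7)
P(6.7) = -7.795314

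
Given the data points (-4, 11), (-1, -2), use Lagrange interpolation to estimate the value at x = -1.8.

Lagrange interpolation formula:
P(x) = Σ yᵢ × Lᵢ(x)
where Lᵢ(x) = Π_{j≠i} (x - xⱼ)/(xᵢ - xⱼ)

L_0(-1.8) = (-1.8 - (-1))/(-4 - (-1)) = 0.266667
L_1(-1.8) = (-1.8 - (-4))/(-1 - (-4)) = 0.733333

P(-1.8) = 11×L_0(-1.8) + (-2)×L_1(-1.8)
P(-1.8) = 1.466667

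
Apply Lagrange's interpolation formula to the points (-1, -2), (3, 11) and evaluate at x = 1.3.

Lagrange interpolation formula:
P(x) = Σ yᵢ × Lᵢ(x)
where Lᵢ(x) = Π_{j≠i} (x - xⱼ)/(xᵢ - xⱼ)

L_0(1.3) = (1.3 - 3)/(-1 - 3) = 0.425000
L_1(1.3) = (1.3 - (-1))/(3 - (-1)) = 0.575000

P(1.3) = (-2)×L_0(1.3) + 11×L_1(1.3)
P(1.3) = 5.475000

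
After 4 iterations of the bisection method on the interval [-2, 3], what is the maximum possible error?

Bisection error bound: |error| ≤ (b-a)/2^n
|error| ≤ (3 - (-2))/2^4 = 5/2^4
|error| ≤ 0.3125000000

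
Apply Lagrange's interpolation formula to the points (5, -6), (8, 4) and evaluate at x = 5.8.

Lagrange interpolation formula:
P(x) = Σ yᵢ × Lᵢ(x)
where Lᵢ(x) = Π_{j≠i} (x - xⱼ)/(xᵢ - xⱼ)

L_0(5.8) = (5.8 - 8)/(5 - 8) = 0.733333
L_1(5.8) = (5.8 - 5)/(8 - 5) = 0.266667

P(5.8) = (-6)×L_0(5.8) + 4×L_1(5.8)
P(5.8) = -3.333333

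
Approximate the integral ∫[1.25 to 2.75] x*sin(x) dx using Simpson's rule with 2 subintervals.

f(x) = x*sin(x)
a = 1.25, b = 2.75, n = 2
h = (b - a)/n = 0.750000

Simpson's rule: (h/3)[f(x₀) + 4f(x₁) + 2f(x₂) + ... + f(xₙ)]

x_0 = 1.2500, f(x_0) = 1.186231, coefficient = 1
x_1 = 2.0000, f(x_1) = 1.818595, coefficient = 4
x_2 = 2.7500, f(x_2) = 1.049568, coefficient = 1

I ≈ (0.750000/3) × 9.510178 = 2.377544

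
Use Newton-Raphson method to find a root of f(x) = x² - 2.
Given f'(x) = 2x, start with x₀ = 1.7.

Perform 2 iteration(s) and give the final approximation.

f(x) = x² - 2
f'(x) = 2x
x₀ = 1.7

Newton-Raphson formula: x_{n+1} = x_n - f(x_n)/f'(x_n)

Iteration 1:
  f(1.700000) = 0.890000
  f'(1.700000) = 3.400000
  x_1 = 1.700000 - 0.890000/3.400000 = 1.438235
Iteration 2:
  f(1.438235) = 0.068521
  f'(1.438235) = 2.876471
  x_2 = 1.438235 - 0.068521/2.876471 = 1.414414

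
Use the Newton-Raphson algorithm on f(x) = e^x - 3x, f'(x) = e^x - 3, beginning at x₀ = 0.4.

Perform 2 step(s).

f(x) = e^x - 3x
f'(x) = e^x - 3
x₀ = 0.4

Newton-Raphson formula: x_{n+1} = x_n - f(x_n)/f'(x_n)

Iteration 1:
  f(0.400000) = 0.291825
  f'(0.400000) = -1.508175
  x_1 = 0.400000 - 0.291825/(-1.508175) = 0.593495
Iteration 2:
  f(0.593495) = 0.029819
  f'(0.593495) = -1.189695
  x_2 = 0.593495 - 0.029819/(-1.189695) = 0.618560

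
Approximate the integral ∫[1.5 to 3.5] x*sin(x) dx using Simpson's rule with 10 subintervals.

f(x) = x*sin(x)
a = 1.5, b = 3.5, n = 10
h = (b - a)/n = 0.200000

Simpson's rule: (h/3)[f(x₀) + 4f(x₁) + 2f(x₂) + ... + f(xₙ)]

x_0 = 1.5000, f(x_0) = 1.496242, coefficient = 1
x_1 = 1.7000, f(x_1) = 1.685830, coefficient = 4
x_2 = 1.9000, f(x_2) = 1.797970, coefficient = 2
x_3 = 2.1000, f(x_3) = 1.812740, coefficient = 4
x_4 = 2.3000, f(x_4) = 1.715122, coefficient = 2
x_5 = 2.5000, f(x_5) = 1.496180, coefficient = 4
x_6 = 2.7000, f(x_6) = 1.153926, coefficient = 2
x_7 = 2.9000, f(x_7) = 0.693823, coefficient = 4
x_8 = 3.1000, f(x_8) = 0.128900, coefficient = 2
x_9 = 3.3000, f(x_9) = -0.520561, coefficient = 4
x_10 = 3.5000, f(x_10) = -1.227741, coefficient = 1

I ≈ (0.200000/3) × 30.532387 = 2.035492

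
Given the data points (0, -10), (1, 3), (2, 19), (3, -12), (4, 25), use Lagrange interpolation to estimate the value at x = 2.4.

Lagrange interpolation formula:
P(x) = Σ yᵢ × Lᵢ(x)
where Lᵢ(x) = Π_{j≠i} (x - xⱼ)/(xᵢ - xⱼ)

L_0(2.4) = (2.4 - 1)/(0 - 1) × (2.4 - 2)/(0 - 2) × (2.4 - 3)/(0 - 3) × (2.4 - 4)/(0 - 4) = 0.022400
L_1(2.4) = (2.4 - 0)/(1 - 0) × (2.4 - 2)/(1 - 2) × (2.4 - 3)/(1 - 3) × (2.4 - 4)/(1 - 4) = -0.153600
L_2(2.4) = (2.4 - 0)/(2 - 0) × (2.4 - 1)/(2 - 1) × (2.4 - 3)/(2 - 3) × (2.4 - 4)/(2 - 4) = 0.806400
L_3(2.4) = (2.4 - 0)/(3 - 0) × (2.4 - 1)/(3 - 1) × (2.4 - 2)/(3 - 2) × (2.4 - 4)/(3 - 4) = 0.358400
L_4(2.4) = (2.4 - 0)/(4 - 0) × (2.4 - 1)/(4 - 1) × (2.4 - 2)/(4 - 2) × (2.4 - 3)/(4 - 3) = -0.033600

P(2.4) = (-10)×L_0(2.4) + 3×L_1(2.4) + 19×L_2(2.4) + (-12)×L_3(2.4) + 25×L_4(2.4)
P(2.4) = 9.496000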